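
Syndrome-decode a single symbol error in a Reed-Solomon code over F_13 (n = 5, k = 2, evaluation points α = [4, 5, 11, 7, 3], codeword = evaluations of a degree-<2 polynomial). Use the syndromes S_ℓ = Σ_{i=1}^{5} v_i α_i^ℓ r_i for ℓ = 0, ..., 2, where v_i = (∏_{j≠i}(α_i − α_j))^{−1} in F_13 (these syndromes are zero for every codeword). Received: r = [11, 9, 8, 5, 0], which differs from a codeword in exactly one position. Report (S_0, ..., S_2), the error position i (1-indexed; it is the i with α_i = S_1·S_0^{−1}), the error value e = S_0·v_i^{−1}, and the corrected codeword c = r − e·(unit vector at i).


S = (10, 6, 1), error at position 3, error magnitude e = 11, c = [11, 9, 10, 5, 0].

Step 1: column multipliers v_i = (∏_{j≠i}(α_i − α_j))^{−1} mod 13.
  i = 1 (α = 4): (4−5)(4−11)(4−7)(4−3) = (−1)·(−7)·(−3)·1 = −21 ≡ 5, so v_1 = 5^{−1} = 8 (mod 13).
  i = 2 (α = 5): (5−4)(5−11)(5−7)(5−3) = 1·(−6)·(−2)·2 = 24 ≡ 11, so v_2 = 11^{−1} = 6 (mod 13).
  i = 3 (α = 11): (11−4)(11−5)(11−7)(11−3) = 7·6·4·8 = 1344 ≡ 5, so v_3 = 5^{−1} = 8 (mod 13).
  i = 4 (α = 7): (7−4)(7−5)(7−11)(7−3) = 3·2·(−4)·4 = −96 ≡ 8, so v_4 = 8^{−1} = 5 (mod 13).
  i = 5 (α = 3): (3−4)(3−5)(3−11)(3−7) = (−1)·(−2)·(−8)·(−4) = 64 ≡ 12, so v_5 = 12^{−1} = 12 (mod 13).
  v = [8, 6, 8, 5, 12].
Step 2: syndromes of r = [11, 9, 8, 5, 0] (all sums mod 13).
  S_0 = Σ v_i r_i = 8·11 + 6·9 + 8·8 + 5·5 + 12·0 = 231 ≡ 10.
  S_1 = Σ v_i α_i r_i = 8·4·11 + 6·5·9 + 8·11·8 + 5·7·5 + 12·3·0 = 1501 ≡ 6.
  α_i^2 mod 13 = [3, 12, 4, 10, 9].
  S_2 = Σ v_i α_i^2 r_i = 8·3·11 + 6·12·9 + 8·4·8 + 5·10·5 + 12·9·0 = 1418 ≡ 1.
  S = (10, 6, 1) ≠ 0, so r is not a codeword (an error is present).
Step 3: locate the error. For a single error e at position i, S_ℓ = v_i·e·α_i^ℓ, so α_err = S_1/S_0.
  S_0^{−1} = 10^{−1} = 4 (mod 13), so α_err = 6·4 = 24 ≡ 11 = α_3. Error position i = 3.
  Consistency check: S_2/S_1 = 1·11 = 11 ≡ 11 = α_err ✓ (single-error assumption holds).
Step 4: error magnitude e = S_0/v_3 = S_0·∏_{j≠3}(α_3 − α_j) = 10·5 = 50 ≡ 11 (mod 13).
Step 5: correct position 3: c_3 = r_3 − e = 8 − 11 ≡ 10 (mod 13). Hence c = [11, 9, 10, 5, 0].
  Check: interpolating c through the α_i gives m(x) = 6 + 11·x (degree < 2) with m(α_i) = c_i for every i, so c is indeed a codeword.


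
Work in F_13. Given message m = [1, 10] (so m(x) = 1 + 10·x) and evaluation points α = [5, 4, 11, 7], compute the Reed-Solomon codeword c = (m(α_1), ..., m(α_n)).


c = [12, 2, 7, 6]

Message polynomial: m(x) = 1 + 10·x (mod 13).
For each evaluation point α_i, compute m(α_i) mod 13:
  α_1 = 5: Horner steps 10 → 12, so m(5) = 12.
  α_2 = 4: Horner steps 10 → 2, so m(4) = 2.
  α_3 = 11: Horner steps 10 → 7, so m(11) = 7.
  α_4 = 7: Horner steps 10 → 6, so m(7) = 6.
Codeword c = [12, 2, 7, 6] ∈ F_13^4.


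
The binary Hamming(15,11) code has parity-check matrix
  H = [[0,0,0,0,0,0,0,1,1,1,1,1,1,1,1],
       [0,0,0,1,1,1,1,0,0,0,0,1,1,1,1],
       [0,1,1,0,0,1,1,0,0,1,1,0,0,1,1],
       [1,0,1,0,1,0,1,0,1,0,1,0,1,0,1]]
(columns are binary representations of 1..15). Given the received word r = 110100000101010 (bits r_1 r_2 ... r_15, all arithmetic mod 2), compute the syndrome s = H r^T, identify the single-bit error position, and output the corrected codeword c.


s = (1, 1, 1, 1)^T, error position = 15, corrected codeword c = 110100000101011

Compute s = H r^T mod 2 one row at a time:
  s_1 = 0 + 0 + 1 + 0 + 1 + 0 + 1 + 0 = 3 ≡ 1 (mod 2).
  s_2 = 1 + 0 + 0 + 0 + 1 + 0 + 1 + 0 = 3 ≡ 1 (mod 2).
  s_3 = 1 + 0 + 0 + 0 + 1 + 0 + 1 + 0 = 3 ≡ 1 (mod 2).
  s_4 = 1 + 0 + 0 + 0 + 0 + 0 + 0 + 0 = 1 ≡ 1 (mod 2).
s = (1, 1, 1, 1)^T — this equals column 15 of H (binary 1111), so error is at position 15.
Correct: flip bit 15 of r = 110100000101010 to get c = 110100000101011.


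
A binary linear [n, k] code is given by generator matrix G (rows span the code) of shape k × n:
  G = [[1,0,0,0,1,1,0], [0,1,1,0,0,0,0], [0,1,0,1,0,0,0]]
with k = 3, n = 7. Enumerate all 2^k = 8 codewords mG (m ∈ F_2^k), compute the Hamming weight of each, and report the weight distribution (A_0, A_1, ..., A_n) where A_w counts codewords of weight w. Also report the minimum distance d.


Weight distribution: A_0 = 1, A_2 = 3, A_3 = 1, A_5 = 3. Minimum distance d = 2.

Enumerate all 2^3 = 8 messages m ∈ F_2^3.
For each, compute codeword c = mG in F_2^7, then tally its weight.
  m = 000 → c = 0000000, weight = 0.
  m = 100 → c = 1000110, weight = 3.
  m = 010 → c = 0110000, weight = 2.
  m = 110 → c = 1110110, weight = 5.
  m = 001 → c = 0101000, weight = 2.
  m = 101 → c = 1101110, weight = 5.
  m = 011 → c = 0011000, weight = 2.
  m = 111 → c = 1011110, weight = 5.
Tally weights:
  weight 0: 1 codewords.
  weight 2: 3 codewords.
  weight 3: 1 codewords.
  weight 5: 3 codewords.
Minimum distance d = smallest w > 0 with A_w > 0 = 2.
Sanity: Σ A_w = 8 = 2^3 = 8 ✓.


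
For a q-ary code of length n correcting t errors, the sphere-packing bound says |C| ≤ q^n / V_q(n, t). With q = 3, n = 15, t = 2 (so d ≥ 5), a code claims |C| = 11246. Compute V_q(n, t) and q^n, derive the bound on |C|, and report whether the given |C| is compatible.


V_q(n, t) = 451, q^n = 14348907, Hamming bound = 31815, |C| = 11246 ≤ bound (satisfied).

Step 1: Compute V_q(n, t) = Σ_{j=0}^2 C(n, j) (q−1)^j.
  j = 0: C(15,0)·(2)^0 = 1·1 = 1.
  j = 1: C(15,1)·(2)^1 = 15·2 = 30.
  j = 2: C(15,2)·(2)^2 = 105·4 = 420.
  V_q(n, t) = 1 + 30 + 420 = 451.
Step 2: q^n = 3^15 = 14348907.
Step 3: Hamming bound ⌊q^n / V_q(n,t)⌋ = ⌊14348907/451⌋ = 31815.
Step 4: Compare |C| = 11246 to 31815: satisfied.
The claimed |C| lies below the Hamming bound.


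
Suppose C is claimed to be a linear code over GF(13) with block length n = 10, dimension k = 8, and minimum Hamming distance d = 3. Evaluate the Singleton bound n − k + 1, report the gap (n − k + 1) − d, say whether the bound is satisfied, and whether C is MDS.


Singleton RHS = n − k + 1 = 3, slack = 0, bound satisfied, MDS.

Singleton bound: d ≤ n − k + 1.
Here n = 10, k = 8, so n − k + 1 = 3.
Given d = 3, check d ≤ 3: YES.
Slack = (n − k + 1) − d = 0.
The code is MDS (slack = 0).
Description: the claimed parameters are [10, 8, 3]_13; such a code would be MDS (meets Singleton bound).


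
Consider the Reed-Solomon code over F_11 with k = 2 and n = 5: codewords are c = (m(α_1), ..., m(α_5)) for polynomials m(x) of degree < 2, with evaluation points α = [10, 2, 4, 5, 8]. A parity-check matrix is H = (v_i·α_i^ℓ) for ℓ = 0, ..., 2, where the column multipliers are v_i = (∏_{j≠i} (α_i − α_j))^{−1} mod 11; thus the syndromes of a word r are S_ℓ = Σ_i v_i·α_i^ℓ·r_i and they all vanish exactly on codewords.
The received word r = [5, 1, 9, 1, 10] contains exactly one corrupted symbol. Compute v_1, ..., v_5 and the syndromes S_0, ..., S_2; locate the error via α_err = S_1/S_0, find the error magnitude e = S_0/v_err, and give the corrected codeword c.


S = (10, 9, 7), error at position 2, error magnitude e = 9, c = [5, 3, 9, 1, 10].

Step 1: column multipliers v_i = (∏_{j≠i}(α_i − α_j))^{−1} mod 11.
  i = 1 (α = 10): (10−2)(10−4)(10−5)(10−8) = 8·6·5·2 = 480 ≡ 7, so v_1 = 7^{−1} = 8 (mod 11).
  i = 2 (α = 2): (2−10)(2−4)(2−5)(2−8) = (−8)·(−2)·(−3)·(−6) = 288 ≡ 2, so v_2 = 2^{−1} = 6 (mod 11).
  i = 3 (α = 4): (4−10)(4−2)(4−5)(4−8) = (−6)·2·(−1)·(−4) = −48 ≡ 7, so v_3 = 7^{−1} = 8 (mod 11).
  i = 4 (α = 5): (5−10)(5−2)(5−4)(5−8) = (−5)·3·1·(−3) = 45 ≡ 1, so v_4 = 1^{−1} = 1 (mod 11).
  i = 5 (α = 8): (8−10)(8−2)(8−4)(8−5) = (−2)·6·4·3 = −144 ≡ 10, so v_5 = 10^{−1} = 10 (mod 11).
  v = [8, 6, 8, 1, 10].
Step 2: syndromes of r = [5, 1, 9, 1, 10] (all sums mod 11).
  S_0 = Σ v_i r_i = 8·5 + 6·1 + 8·9 + 1·1 + 10·10 = 219 ≡ 10.
  S_1 = Σ v_i α_i r_i = 8·10·5 + 6·2·1 + 8·4·9 + 1·5·1 + 10·8·10 = 1505 ≡ 9.
  α_i^2 mod 11 = [1, 4, 5, 3, 9].
  S_2 = Σ v_i α_i^2 r_i = 8·1·5 + 6·4·1 + 8·5·9 + 1·3·1 + 10·9·10 = 1327 ≡ 7.
  S = (10, 9, 7) ≠ 0, so r is not a codeword (an error is present).
Step 3: locate the error. For a single error e at position i, S_ℓ = v_i·e·α_i^ℓ, so α_err = S_1/S_0.
  S_0^{−1} = 10^{−1} = 10 (mod 11), so α_err = 9·10 = 90 ≡ 2 = α_2. Error position i = 2.
  Consistency check: S_2/S_1 = 7·5 = 35 ≡ 2 = α_err ✓ (single-error assumption holds).
Step 4: error magnitude e = S_0/v_2 = S_0·∏_{j≠2}(α_2 − α_j) = 10·2 = 20 ≡ 9 (mod 11).
Step 5: correct position 2: c_2 = r_2 − e = 1 − 9 ≡ 3 (mod 11). Hence c = [5, 3, 9, 1, 10].
  Check: interpolating c through the α_i gives m(x) = 8 + 3·x (degree < 2) with m(α_i) = c_i for every i, so c is indeed a codeword.


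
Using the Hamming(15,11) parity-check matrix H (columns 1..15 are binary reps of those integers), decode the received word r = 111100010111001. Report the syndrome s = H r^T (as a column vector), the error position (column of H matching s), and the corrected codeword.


s = (1, 1, 1, 0)^T, error position = 14, corrected codeword c = 111100010111011

Compute s = H r^T mod 2 one row at a time:
  s_1 = 1 + 0 + 1 + 1 + 1 + 0 + 0 + 1 = 5 ≡ 1 (mod 2).
  s_2 = 1 + 0 + 0 + 0 + 1 + 0 + 0 + 1 = 3 ≡ 1 (mod 2).
  s_3 = 1 + 1 + 0 + 0 + 1 + 1 + 0 + 1 = 5 ≡ 1 (mod 2).
  s_4 = 1 + 1 + 0 + 0 + 0 + 1 + 0 + 1 = 4 ≡ 0 (mod 2).
s = (1, 1, 1, 0)^T — this equals column 14 of H (binary 1110), so error is at position 14.
Correct: flip bit 14 of r = 111100010111001 to get c = 111100010111011.


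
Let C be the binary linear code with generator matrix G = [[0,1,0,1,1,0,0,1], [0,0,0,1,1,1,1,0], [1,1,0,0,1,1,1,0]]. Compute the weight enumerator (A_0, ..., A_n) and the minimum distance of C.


Weight distribution: A_0 = 1, A_3 = 2, A_4 = 3, A_5 = 2. Minimum distance d = 3.

Enumerate all 2^3 = 8 messages m ∈ F_2^3.
For each, compute codeword c = mG in F_2^8, then tally its weight.
  m = 000 → c = 00000000, weight = 0.
  m = 100 → c = 01011001, weight = 4.
  m = 010 → c = 00011110, weight = 4.
  m = 110 → c = 01000111, weight = 4.
  m = 001 → c = 11001110, weight = 5.
  m = 101 → c = 10010111, weight = 5.
  m = 011 → c = 11010000, weight = 3.
  m = 111 → c = 10001001, weight = 3.
Tally weights:
  weight 0: 1 codewords.
  weight 3: 2 codewords.
  weight 4: 3 codewords.
  weight 5: 2 codewords.
Minimum distance d = smallest w > 0 with A_w > 0 = 3.
Sanity: Σ A_w = 8 = 2^3 = 8 ✓.


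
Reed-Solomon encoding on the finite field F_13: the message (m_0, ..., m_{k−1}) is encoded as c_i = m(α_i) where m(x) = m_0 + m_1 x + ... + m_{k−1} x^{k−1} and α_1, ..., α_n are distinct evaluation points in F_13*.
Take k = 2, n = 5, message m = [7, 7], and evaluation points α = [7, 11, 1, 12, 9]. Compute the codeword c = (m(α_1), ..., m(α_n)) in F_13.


c = [4, 6, 1, 0, 5]

Message polynomial: m(x) = 7 + 7·x (mod 13).
For each evaluation point α_i, compute m(α_i) mod 13:
  α_1 = 7: Horner steps 7 → 4, so m(7) = 4.
  α_2 = 11: Horner steps 7 → 6, so m(11) = 6.
  α_3 = 1: Horner steps 7 → 1, so m(1) = 1.
  α_4 = 12: Horner steps 7 → 0, so m(12) = 0.
  α_5 = 9: Horner steps 7 → 5, so m(9) = 5.
Codeword c = [4, 6, 1, 0, 5] ∈ F_13^5.


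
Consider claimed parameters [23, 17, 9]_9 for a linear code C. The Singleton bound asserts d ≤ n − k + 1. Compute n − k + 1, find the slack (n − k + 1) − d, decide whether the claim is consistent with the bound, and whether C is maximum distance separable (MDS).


Singleton RHS = n − k + 1 = 7, slack = -2, bound violated (no such code; not MDS).

Singleton bound: d ≤ n − k + 1.
Here n = 23, k = 17, so n − k + 1 = 7.
Given d = 9, check d ≤ 7: NO.
Slack = (n − k + 1) − d = -2.
The slack is negative: d = 9 exceeds n − k + 1 = 7 by 2, so the Singleton bound is violated and no linear [23, 17, 9]_9 code can exist. In particular it is not MDS (MDS requires d = n − k + 1 exactly).
Description: the claimed parameters are [23, 17, 9]_9; such a code would be impossible (violates the Singleton bound).


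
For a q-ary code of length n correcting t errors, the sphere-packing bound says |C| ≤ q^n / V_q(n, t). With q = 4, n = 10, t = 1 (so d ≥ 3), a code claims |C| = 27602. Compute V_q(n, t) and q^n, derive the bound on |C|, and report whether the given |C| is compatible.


V_q(n, t) = 31, q^n = 1048576, Hamming bound = 33825, |C| = 27602 ≤ bound (satisfied).

Step 1: Compute V_q(n, t) = Σ_{j=0}^1 C(n, j) (q−1)^j.
  j = 0: C(10,0)·(3)^0 = 1·1 = 1.
  j = 1: C(10,1)·(3)^1 = 10·3 = 30.
  V_q(n, t) = 1 + 30 = 31.
Step 2: q^n = 4^10 = 1048576.
Step 3: Hamming bound ⌊q^n / V_q(n,t)⌋ = ⌊1048576/31⌋ = 33825.
Step 4: Compare |C| = 27602 to 33825: satisfied.
The claimed |C| lies below the Hamming bound.


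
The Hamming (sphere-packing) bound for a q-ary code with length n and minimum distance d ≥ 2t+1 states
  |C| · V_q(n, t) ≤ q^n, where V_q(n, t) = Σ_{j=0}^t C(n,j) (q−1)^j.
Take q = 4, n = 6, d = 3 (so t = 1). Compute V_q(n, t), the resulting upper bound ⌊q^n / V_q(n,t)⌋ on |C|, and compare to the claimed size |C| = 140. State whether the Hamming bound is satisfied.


V_q(n, t) = 19, q^n = 4096, Hamming bound = 215, |C| = 140 ≤ bound (satisfied).

Step 1: Compute V_q(n, t) = Σ_{j=0}^1 C(n, j) (q−1)^j.
  j = 0: C(6,0)·(3)^0 = 1·1 = 1.
  j = 1: C(6,1)·(3)^1 = 6·3 = 18.
  V_q(n, t) = 1 + 18 = 19.
Step 2: q^n = 4^6 = 4096.
Step 3: Hamming bound ⌊q^n / V_q(n,t)⌋ = ⌊4096/19⌋ = 215.
Step 4: Compare |C| = 140 to 215: satisfied.
The claimed |C| lies below the Hamming bound.


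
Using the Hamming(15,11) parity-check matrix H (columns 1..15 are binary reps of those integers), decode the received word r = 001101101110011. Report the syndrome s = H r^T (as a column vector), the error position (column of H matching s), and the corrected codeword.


s = (1, 1, 1, 1)^T, error position = 15, corrected codeword c = 001101101110010

Compute s = H r^T mod 2 one row at a time:
  s_1 = 0 + 1 + 1 + 1 + 0 + 0 + 1 + 1 = 5 ≡ 1 (mod 2).
  s_2 = 1 + 0 + 1 + 1 + 0 + 0 + 1 + 1 = 5 ≡ 1 (mod 2).
  s_3 = 0 + 1 + 1 + 1 + 1 + 1 + 1 + 1 = 7 ≡ 1 (mod 2).
  s_4 = 0 + 1 + 0 + 1 + 1 + 1 + 0 + 1 = 5 ≡ 1 (mod 2).
s = (1, 1, 1, 1)^T — this equals column 15 of H (binary 1111), so error is at position 15.
Correct: flip bit 15 of r = 001101101110011 to get c = 001101101110010.


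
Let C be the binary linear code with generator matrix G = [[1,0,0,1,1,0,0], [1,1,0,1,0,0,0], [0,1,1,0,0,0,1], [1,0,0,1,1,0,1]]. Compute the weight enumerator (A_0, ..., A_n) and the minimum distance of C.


Weight distribution: A_0 = 1, A_1 = 1, A_2 = 3, A_3 = 6, A_4 = 3, A_5 = 1, A_6 = 1. Minimum distance d = 1.

Enumerate all 2^4 = 16 messages m ∈ F_2^4.
For each, compute codeword c = mG in F_2^7, then tally its weight.
  m = 0000 → c = 0000000, weight = 0.
  m = 1000 → c = 1001100, weight = 3.
  m = 0100 → c = 1101000, weight = 3.
  m = 1100 → c = 0100100, weight = 2.
  m = 0010 → c = 0110001, weight = 3.
  m = 1010 → c = 1111101, weight = 6.
  m = 0110 → c = 1011001, weight = 4.
  m = 1110 → c = 0010101, weight = 3.
  m = 0001 → c = 1001101, weight = 4.
  m = 1001 → c = 0000001, weight = 1.
  m = 0101 → c = 0100101, weight = 3.
  m = 1101 → c = 1101001, weight = 4.
  m = 0011 → c = 1111100, weight = 5.
  m = 1011 → c = 0110000, weight = 2.
  m = 0111 → c = 0010100, weight = 2.
  m = 1111 → c = 1011000, weight = 3.
Tally weights:
  weight 0: 1 codewords.
  weight 1: 1 codewords.
  weight 2: 3 codewords.
  weight 3: 6 codewords.
  weight 4: 3 codewords.
  weight 5: 1 codewords.
  weight 6: 1 codewords.
Minimum distance d = smallest w > 0 with A_w > 0 = 1.
Sanity: Σ A_w = 16 = 2^4 = 16 ✓.


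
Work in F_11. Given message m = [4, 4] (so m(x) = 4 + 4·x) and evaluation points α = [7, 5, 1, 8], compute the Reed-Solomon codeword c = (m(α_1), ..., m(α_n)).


c = [10, 2, 8, 3]

Message polynomial: m(x) = 4 + 4·x (mod 11).
For each evaluation point α_i, compute m(α_i) mod 11:
  α_1 = 7: Horner steps 4 → 10, so m(7) = 10.
  α_2 = 5: Horner steps 4 → 2, so m(5) = 2.
  α_3 = 1: Horner steps 4 → 8, so m(1) = 8.
  α_4 = 8: Horner steps 4 → 3, so m(8) = 3.
Codeword c = [10, 2, 8, 3] ∈ F_11^4.


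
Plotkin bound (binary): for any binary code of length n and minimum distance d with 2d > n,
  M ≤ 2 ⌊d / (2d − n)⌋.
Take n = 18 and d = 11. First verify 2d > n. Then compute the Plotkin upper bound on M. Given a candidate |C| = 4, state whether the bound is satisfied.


Plotkin bound M ≤ 4; given |C| = 4 ≤ bound (satisfied).

Check applicability: 2d = 22, n = 18.
2d − n = 4 > 0, so Plotkin applies.
Compute d/(2d−n) = 11/4 ≈ 2.7500.
⌊d/(2d−n)⌋ = 2.
Plotkin bound: M ≤ 2·2 = 4.
Given |C| = 4, check: satisfied.
This |C| is at the Plotkin bound.


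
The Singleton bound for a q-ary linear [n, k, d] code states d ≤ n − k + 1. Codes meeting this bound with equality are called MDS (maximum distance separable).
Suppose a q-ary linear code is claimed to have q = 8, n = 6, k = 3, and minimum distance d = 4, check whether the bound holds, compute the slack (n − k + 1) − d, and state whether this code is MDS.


Singleton RHS = n − k + 1 = 4, slack = 0, bound satisfied, MDS.

Singleton bound: d ≤ n − k + 1.
Here n = 6, k = 3, so n − k + 1 = 4.
Given d = 4, check d ≤ 4: YES.
Slack = (n − k + 1) − d = 0.
The code is MDS (slack = 0).
Description: the claimed parameters are [6, 3, 4]_8; such a code would be MDS (meets Singleton bound).


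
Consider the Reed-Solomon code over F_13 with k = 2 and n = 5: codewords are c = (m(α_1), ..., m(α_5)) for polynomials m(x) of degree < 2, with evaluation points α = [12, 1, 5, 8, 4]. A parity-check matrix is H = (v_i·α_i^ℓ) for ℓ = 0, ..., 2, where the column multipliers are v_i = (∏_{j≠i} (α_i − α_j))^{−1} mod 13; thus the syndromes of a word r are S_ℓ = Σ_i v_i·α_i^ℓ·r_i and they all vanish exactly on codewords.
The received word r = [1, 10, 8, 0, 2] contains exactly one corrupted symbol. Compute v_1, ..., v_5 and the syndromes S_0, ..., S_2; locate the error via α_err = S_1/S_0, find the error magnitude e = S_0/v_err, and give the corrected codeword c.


S = (6, 7, 6), error at position 1, error magnitude e = 3, c = [11, 10, 8, 0, 2].

Step 1: column multipliers v_i = (∏_{j≠i}(α_i − α_j))^{−1} mod 13.
  i = 1 (α = 12): (12−1)(12−5)(12−8)(12−4) = 11·7·4·8 = 2464 ≡ 7, so v_1 = 7^{−1} = 2 (mod 13).
  i = 2 (α = 1): (1−12)(1−5)(1−8)(1−4) = (−11)·(−4)·(−7)·(−3) = 924 ≡ 1, so v_2 = 1^{−1} = 1 (mod 13).
  i = 3 (α = 5): (5−12)(5−1)(5−8)(5−4) = (−7)·4·(−3)·1 = 84 ≡ 6, so v_3 = 6^{−1} = 11 (mod 13).
  i = 4 (α = 8): (8−12)(8−1)(8−5)(8−4) = (−4)·7·3·4 = −336 ≡ 2, so v_4 = 2^{−1} = 7 (mod 13).
  i = 5 (α = 4): (4−12)(4−1)(4−5)(4−8) = (−8)·3·(−1)·(−4) = −96 ≡ 8, so v_5 = 8^{−1} = 5 (mod 13).
  v = [2, 1, 11, 7, 5].
Step 2: syndromes of r = [1, 10, 8, 0, 2] (all sums mod 13).
  S_0 = Σ v_i r_i = 2·1 + 1·10 + 11·8 + 7·0 + 5·2 = 110 ≡ 6.
  S_1 = Σ v_i α_i r_i = 2·12·1 + 1·1·10 + 11·5·8 + 7·8·0 + 5·4·2 = 514 ≡ 7.
  α_i^2 mod 13 = [1, 1, 12, 12, 3].
  S_2 = Σ v_i α_i^2 r_i = 2·1·1 + 1·1·10 + 11·12·8 + 7·12·0 + 5·3·2 = 1098 ≡ 6.
  S = (6, 7, 6) ≠ 0, so r is not a codeword (an error is present).
Step 3: locate the error. For a single error e at position i, S_ℓ = v_i·e·α_i^ℓ, so α_err = S_1/S_0.
  S_0^{−1} = 6^{−1} = 11 (mod 13), so α_err = 7·11 = 77 ≡ 12 = α_1. Error position i = 1.
  Consistency check: S_2/S_1 = 6·2 = 12 ≡ 12 = α_err ✓ (single-error assumption holds).
Step 4: error magnitude e = S_0/v_1 = S_0·∏_{j≠1}(α_1 − α_j) = 6·7 = 42 ≡ 3 (mod 13).
Step 5: correct position 1: c_1 = r_1 − e = 1 − 3 ≡ 11 (mod 13). Hence c = [11, 10, 8, 0, 2].
  Check: interpolating c through the α_i gives m(x) = 4 + 6·x (degree < 2) with m(α_i) = c_i for every i, so c is indeed a codeword.


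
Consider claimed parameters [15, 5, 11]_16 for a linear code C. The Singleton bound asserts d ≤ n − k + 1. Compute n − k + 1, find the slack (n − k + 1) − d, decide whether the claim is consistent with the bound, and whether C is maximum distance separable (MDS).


Singleton RHS = n − k + 1 = 11, slack = 0, bound satisfied, MDS.

Singleton bound: d ≤ n − k + 1.
Here n = 15, k = 5, so n − k + 1 = 11.
Given d = 11, check d ≤ 11: YES.
Slack = (n − k + 1) − d = 0.
The code is MDS (slack = 0).
Description: the claimed parameters are [15, 5, 11]_16; such a code would be MDS (meets Singleton bound).


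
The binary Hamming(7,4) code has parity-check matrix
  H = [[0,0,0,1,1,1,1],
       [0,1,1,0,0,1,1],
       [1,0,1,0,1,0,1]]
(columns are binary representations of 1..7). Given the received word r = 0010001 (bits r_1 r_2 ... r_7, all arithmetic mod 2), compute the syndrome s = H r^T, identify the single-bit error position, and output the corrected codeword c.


s = (1, 0, 0)^T, error position = 4, corrected codeword c = 0011001

Compute s = H r^T mod 2 one row at a time:
  s_1 = 0 + 0 + 0 + 1 = 1 ≡ 1 (mod 2).
  s_2 = 0 + 1 + 0 + 1 = 2 ≡ 0 (mod 2).
  s_3 = 0 + 1 + 0 + 1 = 2 ≡ 0 (mod 2).
s = (1, 0, 0)^T — this equals column 4 of H (binary 100), so error is at position 4.
Correct: flip bit 4 of r = 0010001 to get c = 0011001.


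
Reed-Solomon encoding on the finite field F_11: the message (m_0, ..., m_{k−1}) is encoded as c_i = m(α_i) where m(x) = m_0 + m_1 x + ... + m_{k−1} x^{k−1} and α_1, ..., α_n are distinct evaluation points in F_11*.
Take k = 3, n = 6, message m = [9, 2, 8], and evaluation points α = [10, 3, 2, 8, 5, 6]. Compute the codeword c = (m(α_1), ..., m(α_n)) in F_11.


c = [4, 10, 1, 9, 10, 1]

Message polynomial: m(x) = 9 + 2·x + 8·x^2 (mod 11).
For each evaluation point α_i, compute m(α_i) mod 11:
  α_1 = 10: Horner steps 8 → 5 → 4, so m(10) = 4.
  α_2 = 3: Horner steps 8 → 4 → 10, so m(3) = 10.
  α_3 = 2: Horner steps 8 → 7 → 1, so m(2) = 1.
  α_4 = 8: Horner steps 8 → 0 → 9, so m(8) = 9.
  α_5 = 5: Horner steps 8 → 9 → 10, so m(5) = 10.
  α_6 = 6: Horner steps 8 → 6 → 1, so m(6) = 1.
Codeword c = [4, 10, 1, 9, 10, 1] ∈ F_11^6.


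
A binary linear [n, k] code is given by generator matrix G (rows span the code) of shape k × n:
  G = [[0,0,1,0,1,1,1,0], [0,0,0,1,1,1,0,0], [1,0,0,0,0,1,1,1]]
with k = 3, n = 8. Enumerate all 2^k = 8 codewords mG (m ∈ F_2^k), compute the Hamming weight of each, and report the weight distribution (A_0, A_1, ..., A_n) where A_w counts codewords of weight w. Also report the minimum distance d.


Weight distribution: A_0 = 1, A_3 = 2, A_4 = 3, A_5 = 2. Minimum distance d = 3.

Enumerate all 2^3 = 8 messages m ∈ F_2^3.
For each, compute codeword c = mG in F_2^8, then tally its weight.
  m = 000 → c = 00000000, weight = 0.
  m = 100 → c = 00101110, weight = 4.
  m = 010 → c = 00011100, weight = 3.
  m = 110 → c = 00110010, weight = 3.
  m = 001 → c = 10000111, weight = 4.
  m = 101 → c = 10101001, weight = 4.
  m = 011 → c = 10011011, weight = 5.
  m = 111 → c = 10110101, weight = 5.
Tally weights:
  weight 0: 1 codewords.
  weight 3: 2 codewords.
  weight 4: 3 codewords.
  weight 5: 2 codewords.
Minimum distance d = smallest w > 0 with A_w > 0 = 3.
Sanity: Σ A_w = 8 = 2^3 = 8 ✓.


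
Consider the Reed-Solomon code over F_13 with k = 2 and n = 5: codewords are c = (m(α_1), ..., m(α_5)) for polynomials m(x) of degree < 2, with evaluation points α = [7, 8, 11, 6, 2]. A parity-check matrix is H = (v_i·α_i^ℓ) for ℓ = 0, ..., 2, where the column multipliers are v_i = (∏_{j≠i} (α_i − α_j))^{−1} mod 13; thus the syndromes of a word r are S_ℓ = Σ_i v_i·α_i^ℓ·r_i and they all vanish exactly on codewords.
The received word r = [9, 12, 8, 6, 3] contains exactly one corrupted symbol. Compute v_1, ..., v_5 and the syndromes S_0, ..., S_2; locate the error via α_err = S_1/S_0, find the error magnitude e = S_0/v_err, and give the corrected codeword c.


S = (9, 5, 10), error at position 5, error magnitude e = 9, c = [9, 12, 8, 6, 7].

Step 1: column multipliers v_i = (∏_{j≠i}(α_i − α_j))^{−1} mod 13.
  i = 1 (α = 7): (7−8)(7−11)(7−6)(7−2) = (−1)·(−4)·1·5 = 20 ≡ 7, so v_1 = 7^{−1} = 2 (mod 13).
  i = 2 (α = 8): (8−7)(8−11)(8−6)(8−2) = 1·(−3)·2·6 = −36 ≡ 3, so v_2 = 3^{−1} = 9 (mod 13).
  i = 3 (α = 11): (11−7)(11−8)(11−6)(11−2) = 4·3·5·9 = 540 ≡ 7, so v_3 = 7^{−1} = 2 (mod 13).
  i = 4 (α = 6): (6−7)(6−8)(6−11)(6−2) = (−1)·(−2)·(−5)·4 = −40 ≡ 12, so v_4 = 12^{−1} = 12 (mod 13).
  i = 5 (α = 2): (2−7)(2−8)(2−11)(2−6) = (−5)·(−6)·(−9)·(−4) = 1080 ≡ 1, so v_5 = 1^{−1} = 1 (mod 13).
  v = [2, 9, 2, 12, 1].
Step 2: syndromes of r = [9, 12, 8, 6, 3] (all sums mod 13).
  S_0 = Σ v_i r_i = 2·9 + 9·12 + 2·8 + 12·6 + 1·3 = 217 ≡ 9.
  S_1 = Σ v_i α_i r_i = 2·7·9 + 9·8·12 + 2·11·8 + 12·6·6 + 1·2·3 = 1604 ≡ 5.
  α_i^2 mod 13 = [10, 12, 4, 10, 4].
  S_2 = Σ v_i α_i^2 r_i = 2·10·9 + 9·12·12 + 2·4·8 + 12·10·6 + 1·4·3 = 2272 ≡ 10.
  S = (9, 5, 10) ≠ 0, so r is not a codeword (an error is present).
Step 3: locate the error. For a single error e at position i, S_ℓ = v_i·e·α_i^ℓ, so α_err = S_1/S_0.
  S_0^{−1} = 9^{−1} = 3 (mod 13), so α_err = 5·3 = 15 ≡ 2 = α_5. Error position i = 5.
  Consistency check: S_2/S_1 = 10·8 = 80 ≡ 2 = α_err ✓ (single-error assumption holds).
Step 4: error magnitude e = S_0/v_5 = S_0·∏_{j≠5}(α_5 − α_j) = 9·1 = 9 ≡ 9 (mod 13).
Step 5: correct position 5: c_5 = r_5 − e = 3 − 9 ≡ 7 (mod 13). Hence c = [9, 12, 8, 6, 7].
  Check: interpolating c through the α_i gives m(x) = 1 + 3·x (degree < 2) with m(α_i) = c_i for every i, so c is indeed a codeword.


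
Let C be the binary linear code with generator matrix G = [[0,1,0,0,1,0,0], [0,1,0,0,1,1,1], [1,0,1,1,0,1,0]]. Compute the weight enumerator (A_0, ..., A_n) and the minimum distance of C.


Weight distribution: A_0 = 1, A_2 = 2, A_4 = 3, A_6 = 2. Minimum distance d = 2.

Enumerate all 2^3 = 8 messages m ∈ F_2^3.
For each, compute codeword c = mG in F_2^7, then tally its weight.
  m = 000 → c = 0000000, weight = 0.
  m = 100 → c = 0100100, weight = 2.
  m = 010 → c = 0100111, weight = 4.
  m = 110 → c = 0000011, weight = 2.
  m = 001 → c = 1011010, weight = 4.
  m = 101 → c = 1111110, weight = 6.
  m = 011 → c = 1111101, weight = 6.
  m = 111 → c = 1011001, weight = 4.
Tally weights:
  weight 0: 1 codewords.
  weight 2: 2 codewords.
  weight 4: 3 codewords.
  weight 6: 2 codewords.
Minimum distance d = smallest w > 0 with A_w > 0 = 2.
Sanity: Σ A_w = 8 = 2^3 = 8 ✓.


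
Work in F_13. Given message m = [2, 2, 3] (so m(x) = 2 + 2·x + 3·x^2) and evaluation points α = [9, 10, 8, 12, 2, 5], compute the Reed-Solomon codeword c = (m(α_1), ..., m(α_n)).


c = [3, 10, 2, 3, 5, 9]

Message polynomial: m(x) = 2 + 2·x + 3·x^2 (mod 13).
For each evaluation point α_i, compute m(α_i) mod 13:
  α_1 = 9: Horner steps 3 → 3 → 3, so m(9) = 3.
  α_2 = 10: Horner steps 3 → 6 → 10, so m(10) = 10.
  α_3 = 8: Horner steps 3 → 0 → 2, so m(8) = 2.
  α_4 = 12: Horner steps 3 → 12 → 3, so m(12) = 3.
  α_5 = 2: Horner steps 3 → 8 → 5, so m(2) = 5.
  α_6 = 5: Horner steps 3 → 4 → 9, so m(5) = 9.
Codeword c = [3, 10, 2, 3, 5, 9] ∈ F_13^6.


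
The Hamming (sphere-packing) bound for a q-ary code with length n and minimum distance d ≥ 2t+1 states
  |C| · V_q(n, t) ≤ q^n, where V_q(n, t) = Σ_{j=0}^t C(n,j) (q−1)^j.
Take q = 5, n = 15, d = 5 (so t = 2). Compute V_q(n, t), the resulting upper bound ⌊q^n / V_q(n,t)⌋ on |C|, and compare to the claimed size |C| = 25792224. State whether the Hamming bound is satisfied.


V_q(n, t) = 1741, q^n = 30517578125, Hamming bound = 17528764, |C| = 25792224 > bound (violated).

Step 1: Compute V_q(n, t) = Σ_{j=0}^2 C(n, j) (q−1)^j.
  j = 0: C(15,0)·(4)^0 = 1·1 = 1.
  j = 1: C(15,1)·(4)^1 = 15·4 = 60.
  j = 2: C(15,2)·(4)^2 = 105·16 = 1680.
  V_q(n, t) = 1 + 60 + 1680 = 1741.
Step 2: q^n = 5^15 = 30517578125.
Step 3: Hamming bound ⌊q^n / V_q(n,t)⌋ = ⌊30517578125/1741⌋ = 17528764.
Step 4: Compare |C| = 25792224 to 17528764: violated.
The claimed |C| lies above the Hamming bound, so no 5-ary code of length 15 with d ≥ 5 can have 25792224 codewords.


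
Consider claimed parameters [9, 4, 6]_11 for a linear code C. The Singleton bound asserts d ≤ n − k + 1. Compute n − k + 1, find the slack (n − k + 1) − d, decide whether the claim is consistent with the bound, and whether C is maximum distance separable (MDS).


Singleton RHS = n − k + 1 = 6, slack = 0, bound satisfied, MDS.

Singleton bound: d ≤ n − k + 1.
Here n = 9, k = 4, so n − k + 1 = 6.
Given d = 6, check d ≤ 6: YES.
Slack = (n − k + 1) − d = 0.
The code is MDS (slack = 0).
Description: the claimed parameters are [9, 4, 6]_11; such a code would be MDS (meets Singleton bound).


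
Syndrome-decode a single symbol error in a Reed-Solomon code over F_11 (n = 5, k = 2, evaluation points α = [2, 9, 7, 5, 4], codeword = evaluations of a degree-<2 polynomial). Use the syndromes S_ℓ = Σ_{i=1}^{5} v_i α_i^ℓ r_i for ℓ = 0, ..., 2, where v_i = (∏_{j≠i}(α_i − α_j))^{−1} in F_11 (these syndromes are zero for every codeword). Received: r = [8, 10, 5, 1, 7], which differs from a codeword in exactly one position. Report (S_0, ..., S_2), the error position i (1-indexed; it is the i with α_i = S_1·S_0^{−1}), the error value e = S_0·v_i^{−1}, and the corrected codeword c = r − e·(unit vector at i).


S = (10, 4, 6), error at position 3, error magnitude e = 5, c = [8, 10, 0, 1, 7].

Step 1: column multipliers v_i = (∏_{j≠i}(α_i − α_j))^{−1} mod 11.
  i = 1 (α = 2): (2−9)(2−7)(2−5)(2−4) = (−7)·(−5)·(−3)·(−2) = 210 ≡ 1, so v_1 = 1^{−1} = 1 (mod 11).
  i = 2 (α = 9): (9−2)(9−7)(9−5)(9−4) = 7·2·4·5 = 280 ≡ 5, so v_2 = 5^{−1} = 9 (mod 11).
  i = 3 (α = 7): (7−2)(7−9)(7−5)(7−4) = 5·(−2)·2·3 = −60 ≡ 6, so v_3 = 6^{−1} = 2 (mod 11).
  i = 4 (α = 5): (5−2)(5−9)(5−7)(5−4) = 3·(−4)·(−2)·1 = 24 ≡ 2, so v_4 = 2^{−1} = 6 (mod 11).
  i = 5 (α = 4): (4−2)(4−9)(4−7)(4−5) = 2·(−5)·(−3)·(−1) = −30 ≡ 3, so v_5 = 3^{−1} = 4 (mod 11).
  v = [1, 9, 2, 6, 4].
Step 2: syndromes of r = [8, 10, 5, 1, 7] (all sums mod 11).
  S_0 = Σ v_i r_i = 1·8 + 9·10 + 2·5 + 6·1 + 4·7 = 142 ≡ 10.
  S_1 = Σ v_i α_i r_i = 1·2·8 + 9·9·10 + 2·7·5 + 6·5·1 + 4·4·7 = 1038 ≡ 4.
  α_i^2 mod 11 = [4, 4, 5, 3, 5].
  S_2 = Σ v_i α_i^2 r_i = 1·4·8 + 9·4·10 + 2·5·5 + 6·3·1 + 4·5·7 = 600 ≡ 6.
  S = (10, 4, 6) ≠ 0, so r is not a codeword (an error is present).
Step 3: locate the error. For a single error e at position i, S_ℓ = v_i·e·α_i^ℓ, so α_err = S_1/S_0.
  S_0^{−1} = 10^{−1} = 10 (mod 11), so α_err = 4·10 = 40 ≡ 7 = α_3. Error position i = 3.
  Consistency check: S_2/S_1 = 6·3 = 18 ≡ 7 = α_err ✓ (single-error assumption holds).
Step 4: error magnitude e = S_0/v_3 = S_0·∏_{j≠3}(α_3 − α_j) = 10·6 = 60 ≡ 5 (mod 11).
Step 5: correct position 3: c_3 = r_3 − e = 5 − 5 ≡ 0 (mod 11). Hence c = [8, 10, 0, 1, 7].
  Check: interpolating c through the α_i gives m(x) = 9 + 5·x (degree < 2) with m(α_i) = c_i for every i, so c is indeed a codeword.


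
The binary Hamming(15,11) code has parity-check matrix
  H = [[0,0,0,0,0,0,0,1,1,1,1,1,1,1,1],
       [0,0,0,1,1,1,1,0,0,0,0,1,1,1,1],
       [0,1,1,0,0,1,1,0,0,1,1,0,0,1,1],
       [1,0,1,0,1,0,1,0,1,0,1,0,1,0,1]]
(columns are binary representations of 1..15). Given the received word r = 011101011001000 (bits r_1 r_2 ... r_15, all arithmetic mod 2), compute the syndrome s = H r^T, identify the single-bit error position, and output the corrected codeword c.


s = (1, 1, 1, 0)^T, error position = 14, corrected codeword c = 011101011001010

Compute s = H r^T mod 2 one row at a time:
  s_1 = 1 + 1 + 0 + 0 + 1 + 0 + 0 + 0 = 3 ≡ 1 (mod 2).
  s_2 = 1 + 0 + 1 + 0 + 1 + 0 + 0 + 0 = 3 ≡ 1 (mod 2).
  s_3 = 1 + 1 + 1 + 0 + 0 + 0 + 0 + 0 = 3 ≡ 1 (mod 2).
  s_4 = 0 + 1 + 0 + 0 + 1 + 0 + 0 + 0 = 2 ≡ 0 (mod 2).
s = (1, 1, 1, 0)^T — this equals column 14 of H (binary 1110), so error is at position 14.
Correct: flip bit 14 of r = 011101011001000 to get c = 011101011001010.


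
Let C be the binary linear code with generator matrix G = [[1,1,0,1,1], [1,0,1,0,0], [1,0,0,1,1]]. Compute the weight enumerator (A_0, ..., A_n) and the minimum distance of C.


Weight distribution: A_0 = 1, A_1 = 1, A_2 = 1, A_3 = 3, A_4 = 2. Minimum distance d = 1.

Enumerate all 2^3 = 8 messages m ∈ F_2^3.
For each, compute codeword c = mG in F_2^5, then tally its weight.
  m = 000 → c = 00000, weight = 0.
  m = 100 → c = 11011, weight = 4.
  m = 010 → c = 10100, weight = 2.
  m = 110 → c = 01111, weight = 4.
  m = 001 → c = 10011, weight = 3.
  m = 101 → c = 01000, weight = 1.
  m = 011 → c = 00111, weight = 3.
  m = 111 → c = 11100, weight = 3.
Tally weights:
  weight 0: 1 codewords.
  weight 1: 1 codewords.
  weight 2: 1 codewords.
  weight 3: 3 codewords.
  weight 4: 2 codewords.
Minimum distance d = smallest w > 0 with A_w > 0 = 1.
Sanity: Σ A_w = 8 = 2^3 = 8 ✓.


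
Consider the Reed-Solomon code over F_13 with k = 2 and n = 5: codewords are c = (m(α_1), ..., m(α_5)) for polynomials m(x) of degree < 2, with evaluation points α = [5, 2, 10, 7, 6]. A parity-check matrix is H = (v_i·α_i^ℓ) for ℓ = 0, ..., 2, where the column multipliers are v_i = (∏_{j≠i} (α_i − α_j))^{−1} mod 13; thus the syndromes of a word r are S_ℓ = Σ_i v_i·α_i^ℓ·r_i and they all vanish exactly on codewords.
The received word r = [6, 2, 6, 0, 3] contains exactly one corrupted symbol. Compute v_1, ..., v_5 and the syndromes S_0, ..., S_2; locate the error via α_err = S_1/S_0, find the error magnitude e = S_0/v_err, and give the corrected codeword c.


S = (11, 6, 8), error at position 3, error magnitude e = 2, c = [6, 2, 4, 0, 3].

Step 1: column multipliers v_i = (∏_{j≠i}(α_i − α_j))^{−1} mod 13.
  i = 1 (α = 5): (5−2)(5−10)(5−7)(5−6) = 3·(−5)·(−2)·(−1) = −30 ≡ 9, so v_1 = 9^{−1} = 3 (mod 13).
  i = 2 (α = 2): (2−5)(2−10)(2−7)(2−6) = (−3)·(−8)·(−5)·(−4) = 480 ≡ 12, so v_2 = 12^{−1} = 12 (mod 13).
  i = 3 (α = 10): (10−5)(10−2)(10−7)(10−6) = 5·8·3·4 = 480 ≡ 12, so v_3 = 12^{−1} = 12 (mod 13).
  i = 4 (α = 7): (7−5)(7−2)(7−10)(7−6) = 2·5·(−3)·1 = −30 ≡ 9, so v_4 = 9^{−1} = 3 (mod 13).
  i = 5 (α = 6): (6−5)(6−2)(6−10)(6−7) = 1·4·(−4)·(−1) = 16 ≡ 3, so v_5 = 3^{−1} = 9 (mod 13).
  v = [3, 12, 12, 3, 9].
Step 2: syndromes of r = [6, 2, 6, 0, 3] (all sums mod 13).
  S_0 = Σ v_i r_i = 3·6 + 12·2 + 12·6 + 3·0 + 9·3 = 141 ≡ 11.
  S_1 = Σ v_i α_i r_i = 3·5·6 + 12·2·2 + 12·10·6 + 3·7·0 + 9·6·3 = 1020 ≡ 6.
  α_i^2 mod 13 = [12, 4, 9, 10, 10].
  S_2 = Σ v_i α_i^2 r_i = 3·12·6 + 12·4·2 + 12·9·6 + 3·10·0 + 9·10·3 = 1230 ≡ 8.
  S = (11, 6, 8) ≠ 0, so r is not a codeword (an error is present).
Step 3: locate the error. For a single error e at position i, S_ℓ = v_i·e·α_i^ℓ, so α_err = S_1/S_0.
  S_0^{−1} = 11^{−1} = 6 (mod 13), so α_err = 6·6 = 36 ≡ 10 = α_3. Error position i = 3.
  Consistency check: S_2/S_1 = 8·11 = 88 ≡ 10 = α_err ✓ (single-error assumption holds).
Step 4: error magnitude e = S_0/v_3 = S_0·∏_{j≠3}(α_3 − α_j) = 11·12 = 132 ≡ 2 (mod 13).
Step 5: correct position 3: c_3 = r_3 − e = 6 − 2 ≡ 4 (mod 13). Hence c = [6, 2, 4, 0, 3].
  Check: interpolating c through the α_i gives m(x) = 8 + 10·x (degree < 2) with m(α_i) = c_i for every i, so c is indeed a codeword.


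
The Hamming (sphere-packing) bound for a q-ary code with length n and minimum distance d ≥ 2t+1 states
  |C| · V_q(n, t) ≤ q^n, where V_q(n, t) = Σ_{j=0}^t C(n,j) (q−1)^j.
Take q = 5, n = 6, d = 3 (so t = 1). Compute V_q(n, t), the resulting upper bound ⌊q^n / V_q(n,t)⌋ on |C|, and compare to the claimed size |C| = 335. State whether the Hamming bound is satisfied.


V_q(n, t) = 25, q^n = 15625, Hamming bound = 625, |C| = 335 ≤ bound (satisfied).

Step 1: Compute V_q(n, t) = Σ_{j=0}^1 C(n, j) (q−1)^j.
  j = 0: C(6,0)·(4)^0 = 1·1 = 1.
  j = 1: C(6,1)·(4)^1 = 6·4 = 24.
  V_q(n, t) = 1 + 24 = 25.
Step 2: q^n = 5^6 = 15625.
Step 3: Hamming bound ⌊q^n / V_q(n,t)⌋ = ⌊15625/25⌋ = 625.
Step 4: Compare |C| = 335 to 625: satisfied.
The claimed |C| lies below the Hamming bound.


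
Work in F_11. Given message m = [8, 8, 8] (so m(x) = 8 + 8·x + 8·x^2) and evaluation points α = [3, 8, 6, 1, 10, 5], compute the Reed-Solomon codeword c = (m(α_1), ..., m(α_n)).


c = [5, 1, 3, 2, 8, 6]

Message polynomial: m(x) = 8 + 8·x + 8·x^2 (mod 11).
For each evaluation point α_i, compute m(α_i) mod 11:
  α_1 = 3: Horner steps 8 → 10 → 5, so m(3) = 5.
  α_2 = 8: Horner steps 8 → 6 → 1, so m(8) = 1.
  α_3 = 6: Horner steps 8 → 1 → 3, so m(6) = 3.
  α_4 = 1: Horner steps 8 → 5 → 2, so m(1) = 2.
  α_5 = 10: Horner steps 8 → 0 → 8, so m(10) = 8.
  α_6 = 5: Horner steps 8 → 4 → 6, so m(5) = 6.
Codeword c = [5, 1, 3, 2, 8, 6] ∈ F_11^6.


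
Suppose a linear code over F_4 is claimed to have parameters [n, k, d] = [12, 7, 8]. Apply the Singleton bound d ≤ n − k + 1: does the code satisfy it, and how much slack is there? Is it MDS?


Singleton RHS = n − k + 1 = 6, slack = -2, bound violated (no such code; not MDS).

Singleton bound: d ≤ n − k + 1.
Here n = 12, k = 7, so n − k + 1 = 6.
Given d = 8, check d ≤ 6: NO.
Slack = (n − k + 1) − d = -2.
The slack is negative: d = 8 exceeds n − k + 1 = 6 by 2, so the Singleton bound is violated and no linear [12, 7, 8]_4 code can exist. In particular it is not MDS (MDS requires d = n − k + 1 exactly).
Description: the claimed parameters are [12, 7, 8]_4; such a code would be impossible (violates the Singleton bound).


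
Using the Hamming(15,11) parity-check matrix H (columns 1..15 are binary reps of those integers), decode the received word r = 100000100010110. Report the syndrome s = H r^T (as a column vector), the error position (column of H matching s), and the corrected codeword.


s = (1, 1, 1, 0)^T, error position = 14, corrected codeword c = 100000100010100

Compute s = H r^T mod 2 one row at a time:
  s_1 = 0 + 0 + 0 + 1 + 0 + 1 + 1 + 0 = 3 ≡ 1 (mod 2).
  s_2 = 0 + 0 + 0 + 1 + 0 + 1 + 1 + 0 = 3 ≡ 1 (mod 2).
  s_3 = 0 + 0 + 0 + 1 + 0 + 1 + 1 + 0 = 3 ≡ 1 (mod 2).
  s_4 = 1 + 0 + 0 + 1 + 0 + 1 + 1 + 0 = 4 ≡ 0 (mod 2).
s = (1, 1, 1, 0)^T — this equals column 14 of H (binary 1110), so error is at position 14.
Correct: flip bit 14 of r = 100000100010110 to get c = 100000100010100.


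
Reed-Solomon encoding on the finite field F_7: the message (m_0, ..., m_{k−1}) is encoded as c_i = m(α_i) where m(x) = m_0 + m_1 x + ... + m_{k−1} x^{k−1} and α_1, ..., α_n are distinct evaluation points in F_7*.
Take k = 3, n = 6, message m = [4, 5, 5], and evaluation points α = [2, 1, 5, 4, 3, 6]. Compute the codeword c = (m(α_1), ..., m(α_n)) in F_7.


c = [6, 0, 0, 6, 1, 4]

Message polynomial: m(x) = 4 + 5·x + 5·x^2 (mod 7).
For each evaluation point α_i, compute m(α_i) mod 7:
  α_1 = 2: Horner steps 5 → 1 → 6, so m(2) = 6.
  α_2 = 1: Horner steps 5 → 3 → 0, so m(1) = 0.
  α_3 = 5: Horner steps 5 → 2 → 0, so m(5) = 0.
  α_4 = 4: Horner steps 5 → 4 → 6, so m(4) = 6.
  α_5 = 3: Horner steps 5 → 6 → 1, so m(3) = 1.
  α_6 = 6: Horner steps 5 → 0 → 4, so m(6) = 4.
Codeword c = [6, 0, 0, 6, 1, 4] ∈ F_7^6.


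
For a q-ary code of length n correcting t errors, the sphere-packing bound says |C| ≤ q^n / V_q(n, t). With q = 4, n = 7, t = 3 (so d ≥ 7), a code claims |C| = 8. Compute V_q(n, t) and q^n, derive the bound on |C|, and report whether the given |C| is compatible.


V_q(n, t) = 1156, q^n = 16384, Hamming bound = 14, |C| = 8 ≤ bound (satisfied).

Step 1: Compute V_q(n, t) = Σ_{j=0}^3 C(n, j) (q−1)^j.
  j = 0: C(7,0)·(3)^0 = 1·1 = 1.
  j = 1: C(7,1)·(3)^1 = 7·3 = 21.
  j = 2: C(7,2)·(3)^2 = 21·9 = 189.
  j = 3: C(7,3)·(3)^3 = 35·27 = 945.
  V_q(n, t) = 1 + 21 + 189 + 945 = 1156.
Step 2: q^n = 4^7 = 16384.
Step 3: Hamming bound ⌊q^n / V_q(n,t)⌋ = ⌊16384/1156⌋ = 14.
Step 4: Compare |C| = 8 to 14: satisfied.
The claimed |C| lies below the Hamming bound.
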